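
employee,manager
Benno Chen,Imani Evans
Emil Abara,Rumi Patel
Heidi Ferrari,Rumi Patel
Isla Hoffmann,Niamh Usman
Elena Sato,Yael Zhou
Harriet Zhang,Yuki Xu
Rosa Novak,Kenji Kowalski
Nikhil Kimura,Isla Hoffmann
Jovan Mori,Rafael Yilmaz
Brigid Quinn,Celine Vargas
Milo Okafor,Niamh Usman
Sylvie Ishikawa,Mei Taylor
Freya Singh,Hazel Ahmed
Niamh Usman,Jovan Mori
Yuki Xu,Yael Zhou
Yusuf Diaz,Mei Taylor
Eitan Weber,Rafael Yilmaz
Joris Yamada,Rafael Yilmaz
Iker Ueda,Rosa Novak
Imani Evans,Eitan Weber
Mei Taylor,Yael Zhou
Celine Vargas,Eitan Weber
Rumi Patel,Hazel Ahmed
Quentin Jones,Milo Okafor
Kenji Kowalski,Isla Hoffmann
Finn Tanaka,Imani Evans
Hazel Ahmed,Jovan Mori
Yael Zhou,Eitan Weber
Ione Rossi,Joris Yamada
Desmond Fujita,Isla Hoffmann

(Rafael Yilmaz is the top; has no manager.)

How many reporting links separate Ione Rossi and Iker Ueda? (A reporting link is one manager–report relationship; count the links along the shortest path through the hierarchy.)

8

Ione Rossi is 2 levels below Rafael Yilmaz, and Iker Ueda is 6 levels below Rafael Yilmaz (their lowest common manager). The shortest path runs up from Ione Rossi to Rafael Yilmaz and back down to Iker Ueda: 2 + 6 = 8 links.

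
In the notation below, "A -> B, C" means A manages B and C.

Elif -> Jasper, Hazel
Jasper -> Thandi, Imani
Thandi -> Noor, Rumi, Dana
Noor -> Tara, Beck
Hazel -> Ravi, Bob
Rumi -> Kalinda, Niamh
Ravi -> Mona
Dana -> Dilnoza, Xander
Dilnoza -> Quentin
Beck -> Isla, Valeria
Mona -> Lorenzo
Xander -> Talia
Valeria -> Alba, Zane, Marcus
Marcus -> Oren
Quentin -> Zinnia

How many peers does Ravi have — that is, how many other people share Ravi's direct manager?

1

Ravi reports to Hazel. Hazel's other direct reports are Bob — 1 peer.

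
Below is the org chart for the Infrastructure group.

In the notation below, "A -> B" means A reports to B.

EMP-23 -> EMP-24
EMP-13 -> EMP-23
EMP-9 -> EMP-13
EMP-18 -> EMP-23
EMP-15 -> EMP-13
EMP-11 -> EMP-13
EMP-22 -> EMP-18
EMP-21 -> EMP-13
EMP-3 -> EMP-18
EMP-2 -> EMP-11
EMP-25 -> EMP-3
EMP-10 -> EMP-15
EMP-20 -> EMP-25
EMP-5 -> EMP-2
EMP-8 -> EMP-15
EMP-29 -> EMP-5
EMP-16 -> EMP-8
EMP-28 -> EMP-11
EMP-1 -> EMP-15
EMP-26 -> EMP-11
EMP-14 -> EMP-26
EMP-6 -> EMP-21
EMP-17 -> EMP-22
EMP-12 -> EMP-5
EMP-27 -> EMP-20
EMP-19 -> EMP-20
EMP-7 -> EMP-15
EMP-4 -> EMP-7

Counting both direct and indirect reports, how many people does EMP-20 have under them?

2

EMP-20 directly manages EMP-27, EMP-19. EMP-27 has no reports. EMP-19 has no reports. So EMP-20's organization is 2 direct reports plus everyone under them: 1 + 1 = 2.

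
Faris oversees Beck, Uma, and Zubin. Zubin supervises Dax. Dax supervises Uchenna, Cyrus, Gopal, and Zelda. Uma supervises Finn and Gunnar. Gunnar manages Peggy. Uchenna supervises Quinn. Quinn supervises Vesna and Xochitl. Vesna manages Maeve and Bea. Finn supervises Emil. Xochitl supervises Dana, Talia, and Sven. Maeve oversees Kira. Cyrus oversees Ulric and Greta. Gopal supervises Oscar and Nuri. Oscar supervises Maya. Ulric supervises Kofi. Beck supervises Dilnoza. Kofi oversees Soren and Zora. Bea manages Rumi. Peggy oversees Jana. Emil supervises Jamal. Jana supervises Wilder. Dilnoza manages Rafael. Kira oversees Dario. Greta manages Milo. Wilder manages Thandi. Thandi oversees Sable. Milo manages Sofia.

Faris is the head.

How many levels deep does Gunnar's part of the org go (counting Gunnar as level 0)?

5

The longest chain under Gunnar runs Gunnar → Peggy → Jana → Wilder → Thandi → Sable, which is 5 levels below Gunnar.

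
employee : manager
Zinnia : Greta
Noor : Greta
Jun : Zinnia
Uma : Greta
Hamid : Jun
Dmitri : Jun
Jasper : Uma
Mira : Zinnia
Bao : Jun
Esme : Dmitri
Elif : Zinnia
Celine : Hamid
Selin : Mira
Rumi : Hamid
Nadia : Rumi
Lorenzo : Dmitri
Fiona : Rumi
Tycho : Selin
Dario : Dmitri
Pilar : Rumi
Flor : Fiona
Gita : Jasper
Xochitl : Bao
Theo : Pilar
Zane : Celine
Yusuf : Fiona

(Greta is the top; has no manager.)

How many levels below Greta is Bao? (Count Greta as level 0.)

3

Chain from Bao up to Greta: Bao → Jun → Zinnia → Greta. That is 3 steps up, so Bao is 3 levels below Greta.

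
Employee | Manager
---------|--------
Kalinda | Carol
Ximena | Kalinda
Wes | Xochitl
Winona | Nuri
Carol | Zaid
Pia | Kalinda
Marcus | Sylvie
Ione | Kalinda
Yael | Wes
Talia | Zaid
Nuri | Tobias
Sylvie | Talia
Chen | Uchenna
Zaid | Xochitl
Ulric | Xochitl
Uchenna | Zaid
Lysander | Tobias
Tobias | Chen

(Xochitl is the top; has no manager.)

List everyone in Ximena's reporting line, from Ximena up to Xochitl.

Ximena reports to Kalinda. Kalinda reports to Carol. Carol reports to Zaid. Zaid reports to Xochitl. Xochitl is at the top.

Ximena -> Kalinda -> Carol -> Zaid -> Xochitl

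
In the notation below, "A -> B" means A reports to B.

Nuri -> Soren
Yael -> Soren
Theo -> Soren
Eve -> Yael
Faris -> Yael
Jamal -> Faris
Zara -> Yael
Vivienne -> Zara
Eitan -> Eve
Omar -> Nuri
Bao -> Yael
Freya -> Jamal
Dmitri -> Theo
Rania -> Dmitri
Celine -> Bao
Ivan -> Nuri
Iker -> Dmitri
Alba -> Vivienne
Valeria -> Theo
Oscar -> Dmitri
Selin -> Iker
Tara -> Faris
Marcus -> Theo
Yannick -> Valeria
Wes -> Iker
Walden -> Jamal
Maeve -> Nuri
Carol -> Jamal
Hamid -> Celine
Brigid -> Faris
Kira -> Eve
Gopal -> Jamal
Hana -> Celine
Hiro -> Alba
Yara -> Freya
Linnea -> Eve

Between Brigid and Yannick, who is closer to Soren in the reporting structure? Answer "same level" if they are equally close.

Both Brigid and Yannick are 3 levels below Soren.

same level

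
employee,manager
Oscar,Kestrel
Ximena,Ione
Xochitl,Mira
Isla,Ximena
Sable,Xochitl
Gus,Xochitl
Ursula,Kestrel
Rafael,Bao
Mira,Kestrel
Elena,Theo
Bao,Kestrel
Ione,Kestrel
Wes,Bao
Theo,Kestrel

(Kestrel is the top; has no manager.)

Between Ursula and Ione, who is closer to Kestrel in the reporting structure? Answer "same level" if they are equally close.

same level

Both Ursula and Ione are 1 level below Kestrel.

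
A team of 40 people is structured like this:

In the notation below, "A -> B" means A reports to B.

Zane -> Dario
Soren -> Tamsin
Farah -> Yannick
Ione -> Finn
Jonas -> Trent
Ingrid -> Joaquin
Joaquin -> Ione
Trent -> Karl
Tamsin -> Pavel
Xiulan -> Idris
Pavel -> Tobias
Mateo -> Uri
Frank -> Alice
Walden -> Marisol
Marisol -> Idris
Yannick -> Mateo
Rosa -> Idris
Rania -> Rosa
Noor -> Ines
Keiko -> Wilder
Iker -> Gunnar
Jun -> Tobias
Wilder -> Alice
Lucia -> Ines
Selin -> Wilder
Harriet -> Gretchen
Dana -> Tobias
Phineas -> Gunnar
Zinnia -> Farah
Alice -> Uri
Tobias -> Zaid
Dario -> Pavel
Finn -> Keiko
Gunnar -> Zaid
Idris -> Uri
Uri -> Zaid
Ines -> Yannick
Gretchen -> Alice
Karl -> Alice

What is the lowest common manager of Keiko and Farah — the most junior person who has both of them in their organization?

Uri

Keiko's chain of managers is Wilder, Alice, Uri, Zaid. Farah's chain of managers is Yannick, Mateo, Uri, Zaid. The first manager that appears in both chains is Uri.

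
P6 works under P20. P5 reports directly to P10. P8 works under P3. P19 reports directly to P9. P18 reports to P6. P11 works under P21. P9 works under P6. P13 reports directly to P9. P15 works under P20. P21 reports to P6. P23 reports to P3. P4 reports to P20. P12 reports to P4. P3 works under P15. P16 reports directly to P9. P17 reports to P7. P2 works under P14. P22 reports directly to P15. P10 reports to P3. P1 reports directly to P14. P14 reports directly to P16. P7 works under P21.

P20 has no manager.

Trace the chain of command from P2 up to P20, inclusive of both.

P2 -> P14 -> P16 -> P9 -> P6 -> P20

P2 reports to P14. P14 reports to P16. P16 reports to P9. P9 reports to P6. P6 reports to P20. P20 is at the top.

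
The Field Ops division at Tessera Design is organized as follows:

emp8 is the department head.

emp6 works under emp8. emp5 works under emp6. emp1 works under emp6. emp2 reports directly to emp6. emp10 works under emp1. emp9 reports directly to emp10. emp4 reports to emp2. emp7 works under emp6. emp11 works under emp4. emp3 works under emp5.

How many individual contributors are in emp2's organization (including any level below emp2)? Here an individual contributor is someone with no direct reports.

The only person in emp2's organization with no one reporting to them is emp11. That is 1.

1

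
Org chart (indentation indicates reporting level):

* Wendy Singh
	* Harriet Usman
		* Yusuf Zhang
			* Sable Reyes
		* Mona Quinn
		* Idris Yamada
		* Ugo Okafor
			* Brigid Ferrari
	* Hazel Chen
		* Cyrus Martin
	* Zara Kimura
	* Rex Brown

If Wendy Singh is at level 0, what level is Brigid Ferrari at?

Chain from Brigid Ferrari up to Wendy Singh: Brigid Ferrari → Ugo Okafor → Harriet Usman → Wendy Singh. That is 3 steps up, so Brigid Ferrari is 3 levels below Wendy Singh.

3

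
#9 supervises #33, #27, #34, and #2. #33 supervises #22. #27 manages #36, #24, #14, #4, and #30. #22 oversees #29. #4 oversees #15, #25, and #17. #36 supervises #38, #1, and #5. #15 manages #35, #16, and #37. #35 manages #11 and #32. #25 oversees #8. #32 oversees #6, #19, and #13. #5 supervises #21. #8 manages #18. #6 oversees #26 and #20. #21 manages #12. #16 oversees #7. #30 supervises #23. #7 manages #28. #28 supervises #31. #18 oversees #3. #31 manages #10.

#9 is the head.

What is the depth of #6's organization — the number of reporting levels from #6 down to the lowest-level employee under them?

The longest chain under #6 runs #6 → #26, which is 1 level below #6.

1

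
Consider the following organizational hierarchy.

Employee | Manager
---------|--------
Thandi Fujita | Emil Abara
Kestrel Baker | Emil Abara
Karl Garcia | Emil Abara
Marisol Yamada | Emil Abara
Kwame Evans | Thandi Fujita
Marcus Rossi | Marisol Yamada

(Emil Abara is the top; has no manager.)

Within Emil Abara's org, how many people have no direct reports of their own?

The people in Emil Abara's organization with no one reporting to them are Karl Garcia, Kestrel Baker, Kwame Evans, Marcus Rossi. That is 4.

4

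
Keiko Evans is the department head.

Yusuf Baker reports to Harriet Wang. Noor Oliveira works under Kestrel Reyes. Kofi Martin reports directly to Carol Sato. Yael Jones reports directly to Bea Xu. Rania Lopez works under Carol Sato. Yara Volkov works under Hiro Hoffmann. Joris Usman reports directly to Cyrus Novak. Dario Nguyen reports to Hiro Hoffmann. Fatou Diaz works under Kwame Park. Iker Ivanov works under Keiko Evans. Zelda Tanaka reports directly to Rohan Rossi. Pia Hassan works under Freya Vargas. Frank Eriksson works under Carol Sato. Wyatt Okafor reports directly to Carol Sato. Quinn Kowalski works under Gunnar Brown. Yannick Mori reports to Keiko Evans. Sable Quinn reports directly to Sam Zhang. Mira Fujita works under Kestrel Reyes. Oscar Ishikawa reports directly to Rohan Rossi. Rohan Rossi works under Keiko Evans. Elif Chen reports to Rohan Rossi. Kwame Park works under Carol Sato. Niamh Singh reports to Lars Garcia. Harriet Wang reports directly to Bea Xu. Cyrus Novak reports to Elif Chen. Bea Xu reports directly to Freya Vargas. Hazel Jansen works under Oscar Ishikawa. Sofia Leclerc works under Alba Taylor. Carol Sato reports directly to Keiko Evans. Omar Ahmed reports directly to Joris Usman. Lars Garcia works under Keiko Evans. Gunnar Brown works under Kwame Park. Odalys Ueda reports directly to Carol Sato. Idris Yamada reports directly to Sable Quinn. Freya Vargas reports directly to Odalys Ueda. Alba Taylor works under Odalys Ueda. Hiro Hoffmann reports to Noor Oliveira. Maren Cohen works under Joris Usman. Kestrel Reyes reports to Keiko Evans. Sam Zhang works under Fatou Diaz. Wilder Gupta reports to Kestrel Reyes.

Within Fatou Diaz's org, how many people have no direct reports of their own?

1

The only person in Fatou Diaz's organization with no one reporting to them is Idris Yamada. That is 1.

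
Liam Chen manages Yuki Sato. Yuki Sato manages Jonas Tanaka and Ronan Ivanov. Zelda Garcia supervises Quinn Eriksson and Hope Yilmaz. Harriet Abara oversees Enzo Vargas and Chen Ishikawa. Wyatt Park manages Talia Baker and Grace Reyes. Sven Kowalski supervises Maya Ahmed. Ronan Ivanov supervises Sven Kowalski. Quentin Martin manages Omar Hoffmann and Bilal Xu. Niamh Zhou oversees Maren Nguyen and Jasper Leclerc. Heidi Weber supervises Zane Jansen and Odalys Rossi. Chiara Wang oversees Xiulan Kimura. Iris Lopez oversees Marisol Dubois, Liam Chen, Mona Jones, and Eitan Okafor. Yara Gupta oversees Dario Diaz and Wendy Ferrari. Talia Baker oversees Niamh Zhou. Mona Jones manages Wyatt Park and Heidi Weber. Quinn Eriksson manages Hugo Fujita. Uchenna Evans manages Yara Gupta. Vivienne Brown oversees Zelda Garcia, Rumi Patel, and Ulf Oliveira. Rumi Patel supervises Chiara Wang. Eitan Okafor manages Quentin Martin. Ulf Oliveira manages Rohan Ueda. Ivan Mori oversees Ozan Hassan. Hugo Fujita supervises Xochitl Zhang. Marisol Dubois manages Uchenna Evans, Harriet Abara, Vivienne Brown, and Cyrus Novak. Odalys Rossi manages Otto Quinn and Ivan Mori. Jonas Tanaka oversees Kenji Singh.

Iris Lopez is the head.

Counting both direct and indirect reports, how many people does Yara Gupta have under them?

Yara Gupta directly manages Wendy Ferrari, Dario Diaz. Wendy Ferrari has no reports. Dario Diaz has no reports. So Yara Gupta's organization is 2 direct reports plus everyone under them: 1 + 1 = 2.

2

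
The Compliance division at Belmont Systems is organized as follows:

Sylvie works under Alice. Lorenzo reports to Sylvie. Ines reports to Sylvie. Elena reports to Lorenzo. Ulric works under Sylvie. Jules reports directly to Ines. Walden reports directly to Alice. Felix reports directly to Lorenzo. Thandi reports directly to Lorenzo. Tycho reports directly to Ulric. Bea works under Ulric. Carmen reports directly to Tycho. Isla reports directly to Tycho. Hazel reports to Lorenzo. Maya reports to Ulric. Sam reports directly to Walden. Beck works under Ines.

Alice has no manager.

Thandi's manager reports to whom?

Thandi reports to Lorenzo, and Lorenzo reports to Sylvie. So Thandi's skip-level manager is Sylvie.

Sylvie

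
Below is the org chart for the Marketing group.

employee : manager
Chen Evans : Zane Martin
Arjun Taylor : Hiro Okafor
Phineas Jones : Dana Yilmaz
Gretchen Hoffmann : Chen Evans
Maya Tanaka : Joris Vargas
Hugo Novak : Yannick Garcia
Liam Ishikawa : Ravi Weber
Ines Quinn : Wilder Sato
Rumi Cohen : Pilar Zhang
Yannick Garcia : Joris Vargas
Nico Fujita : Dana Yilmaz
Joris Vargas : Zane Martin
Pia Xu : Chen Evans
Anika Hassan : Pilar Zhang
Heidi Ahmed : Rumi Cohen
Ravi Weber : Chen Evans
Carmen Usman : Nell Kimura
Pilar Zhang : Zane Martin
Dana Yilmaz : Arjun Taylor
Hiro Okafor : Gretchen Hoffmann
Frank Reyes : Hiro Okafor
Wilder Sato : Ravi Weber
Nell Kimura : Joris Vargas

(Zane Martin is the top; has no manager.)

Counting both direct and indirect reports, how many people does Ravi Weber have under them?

3

Ravi Weber directly manages Wilder Sato, Liam Ishikawa. Under Wilder Sato: Ines Quinn (1). Liam Ishikawa has no reports. So Ravi Weber's organization is 2 direct reports plus everyone under them: 2 + 1 = 3.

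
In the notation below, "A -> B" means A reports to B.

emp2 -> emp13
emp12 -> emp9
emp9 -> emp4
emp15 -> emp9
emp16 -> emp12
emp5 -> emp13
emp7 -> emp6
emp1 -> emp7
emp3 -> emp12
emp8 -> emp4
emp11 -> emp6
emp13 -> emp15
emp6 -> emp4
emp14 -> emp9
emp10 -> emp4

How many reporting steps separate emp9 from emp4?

1

Chain from emp9 up to emp4: emp9 → emp4. That is 1 step up, so emp9 is 1 level below emp4.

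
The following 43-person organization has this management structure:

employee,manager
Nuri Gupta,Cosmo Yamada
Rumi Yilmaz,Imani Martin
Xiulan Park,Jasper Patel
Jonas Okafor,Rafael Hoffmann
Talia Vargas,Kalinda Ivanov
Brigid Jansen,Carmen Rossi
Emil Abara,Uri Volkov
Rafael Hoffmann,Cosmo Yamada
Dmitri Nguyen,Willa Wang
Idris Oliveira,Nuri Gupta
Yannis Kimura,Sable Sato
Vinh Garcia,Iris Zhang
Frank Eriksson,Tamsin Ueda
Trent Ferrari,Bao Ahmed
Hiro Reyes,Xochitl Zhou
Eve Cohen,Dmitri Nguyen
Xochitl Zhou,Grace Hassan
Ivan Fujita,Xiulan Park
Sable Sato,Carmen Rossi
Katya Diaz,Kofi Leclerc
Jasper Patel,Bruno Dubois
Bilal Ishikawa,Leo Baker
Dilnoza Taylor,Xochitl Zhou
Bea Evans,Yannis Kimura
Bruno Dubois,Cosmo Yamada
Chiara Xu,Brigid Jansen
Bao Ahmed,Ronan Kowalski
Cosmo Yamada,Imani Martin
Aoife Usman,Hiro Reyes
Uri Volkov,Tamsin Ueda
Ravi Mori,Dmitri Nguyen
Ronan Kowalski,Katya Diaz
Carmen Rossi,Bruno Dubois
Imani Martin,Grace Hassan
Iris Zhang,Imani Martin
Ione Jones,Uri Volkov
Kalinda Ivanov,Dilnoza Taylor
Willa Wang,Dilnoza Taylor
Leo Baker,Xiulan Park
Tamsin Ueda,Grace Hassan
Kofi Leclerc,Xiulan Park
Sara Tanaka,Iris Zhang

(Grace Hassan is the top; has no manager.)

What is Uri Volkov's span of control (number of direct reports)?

Uri Volkov directly manages Emil Abara, Ione Jones. That is 2 direct reports.

2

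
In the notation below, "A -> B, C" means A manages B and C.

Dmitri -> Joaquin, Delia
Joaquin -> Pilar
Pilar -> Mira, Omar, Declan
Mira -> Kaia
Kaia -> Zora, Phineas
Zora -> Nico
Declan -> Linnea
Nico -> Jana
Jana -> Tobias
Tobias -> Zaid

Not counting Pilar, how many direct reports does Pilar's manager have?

0

Pilar reports to Joaquin, and Joaquin has no other direct reports. Pilar has 0 peers.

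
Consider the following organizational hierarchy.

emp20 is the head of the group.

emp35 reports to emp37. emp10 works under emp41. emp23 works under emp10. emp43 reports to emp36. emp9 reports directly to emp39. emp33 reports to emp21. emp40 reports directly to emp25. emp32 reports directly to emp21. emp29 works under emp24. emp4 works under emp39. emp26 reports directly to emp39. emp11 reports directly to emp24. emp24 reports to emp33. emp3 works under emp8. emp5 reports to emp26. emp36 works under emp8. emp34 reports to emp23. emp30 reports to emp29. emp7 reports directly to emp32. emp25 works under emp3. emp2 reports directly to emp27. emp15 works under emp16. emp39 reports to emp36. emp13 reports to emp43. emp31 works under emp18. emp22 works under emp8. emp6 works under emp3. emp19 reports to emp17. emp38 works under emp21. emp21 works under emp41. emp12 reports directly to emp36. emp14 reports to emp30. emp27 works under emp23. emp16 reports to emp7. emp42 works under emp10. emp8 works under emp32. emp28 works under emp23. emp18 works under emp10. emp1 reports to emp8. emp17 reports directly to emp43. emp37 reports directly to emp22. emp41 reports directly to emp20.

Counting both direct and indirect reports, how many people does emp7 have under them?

2

emp7 directly manages emp16. Under emp16: emp15 (1). That's 2 in total.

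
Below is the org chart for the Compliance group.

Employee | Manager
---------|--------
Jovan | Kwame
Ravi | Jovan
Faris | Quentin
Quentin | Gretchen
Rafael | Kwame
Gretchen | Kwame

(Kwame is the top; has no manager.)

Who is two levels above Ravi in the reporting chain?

Kwame

Ravi reports to Jovan, and Jovan reports to Kwame. So Ravi's skip-level manager is Kwame.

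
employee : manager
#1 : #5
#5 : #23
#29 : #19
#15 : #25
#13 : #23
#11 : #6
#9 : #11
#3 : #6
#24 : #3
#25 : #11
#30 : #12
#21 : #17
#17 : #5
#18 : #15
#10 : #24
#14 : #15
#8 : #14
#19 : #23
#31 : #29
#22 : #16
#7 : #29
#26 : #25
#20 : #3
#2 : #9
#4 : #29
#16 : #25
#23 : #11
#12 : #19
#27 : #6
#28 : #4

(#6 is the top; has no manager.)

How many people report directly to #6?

#6 directly manages #11, #27, #3. That is 3 direct reports.

3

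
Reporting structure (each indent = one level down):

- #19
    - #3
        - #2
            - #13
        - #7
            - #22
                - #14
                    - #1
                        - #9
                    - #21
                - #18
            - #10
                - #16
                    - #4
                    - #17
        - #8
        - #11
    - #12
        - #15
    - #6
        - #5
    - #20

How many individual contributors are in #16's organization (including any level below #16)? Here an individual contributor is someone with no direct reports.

The people in #16's organization with no one reporting to them are #17, #4. That is 2.

2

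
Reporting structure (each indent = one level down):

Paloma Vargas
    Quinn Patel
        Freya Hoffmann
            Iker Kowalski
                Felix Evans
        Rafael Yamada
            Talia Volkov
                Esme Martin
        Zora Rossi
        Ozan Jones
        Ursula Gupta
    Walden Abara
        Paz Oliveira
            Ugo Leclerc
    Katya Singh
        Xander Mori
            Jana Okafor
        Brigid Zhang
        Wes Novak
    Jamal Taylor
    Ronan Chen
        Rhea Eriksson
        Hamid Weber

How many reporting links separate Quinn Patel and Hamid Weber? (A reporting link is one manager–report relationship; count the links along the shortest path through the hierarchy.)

Quinn Patel is 1 level below Paloma Vargas, and Hamid Weber is 2 levels below Paloma Vargas (their lowest common manager). The shortest path runs up from Quinn Patel to Paloma Vargas and back down to Hamid Weber: 1 + 2 = 3 links.

3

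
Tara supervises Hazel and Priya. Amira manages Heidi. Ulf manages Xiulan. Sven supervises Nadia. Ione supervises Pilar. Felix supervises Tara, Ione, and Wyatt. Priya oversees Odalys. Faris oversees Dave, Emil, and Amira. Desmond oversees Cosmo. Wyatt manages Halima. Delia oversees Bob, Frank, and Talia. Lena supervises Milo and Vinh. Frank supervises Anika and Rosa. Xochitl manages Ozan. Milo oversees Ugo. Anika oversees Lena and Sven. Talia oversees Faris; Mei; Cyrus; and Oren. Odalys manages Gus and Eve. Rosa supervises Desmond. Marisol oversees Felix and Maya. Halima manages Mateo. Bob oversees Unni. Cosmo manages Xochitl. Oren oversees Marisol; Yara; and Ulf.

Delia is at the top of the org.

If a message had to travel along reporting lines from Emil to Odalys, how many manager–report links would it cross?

8

Emil is 2 levels below Talia, and Odalys is 6 levels below Talia (their lowest common manager). The shortest path runs up from Emil to Talia and back down to Odalys: 2 + 6 = 8 links.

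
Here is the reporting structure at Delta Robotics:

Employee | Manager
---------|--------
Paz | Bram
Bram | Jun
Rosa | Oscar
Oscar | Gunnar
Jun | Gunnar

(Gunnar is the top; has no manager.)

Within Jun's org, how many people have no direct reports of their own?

1

The only person in Jun's organization with no one reporting to them is Paz. That is 1.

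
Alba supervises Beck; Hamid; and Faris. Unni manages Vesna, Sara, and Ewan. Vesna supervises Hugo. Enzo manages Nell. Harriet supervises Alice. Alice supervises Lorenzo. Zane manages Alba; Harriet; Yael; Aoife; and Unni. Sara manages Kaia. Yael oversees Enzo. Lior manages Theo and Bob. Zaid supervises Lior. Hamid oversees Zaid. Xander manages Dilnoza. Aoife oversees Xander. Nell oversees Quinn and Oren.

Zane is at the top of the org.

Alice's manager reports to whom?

Alice reports to Harriet, and Harriet reports to Zane. So Alice's skip-level manager is Zane.

Zane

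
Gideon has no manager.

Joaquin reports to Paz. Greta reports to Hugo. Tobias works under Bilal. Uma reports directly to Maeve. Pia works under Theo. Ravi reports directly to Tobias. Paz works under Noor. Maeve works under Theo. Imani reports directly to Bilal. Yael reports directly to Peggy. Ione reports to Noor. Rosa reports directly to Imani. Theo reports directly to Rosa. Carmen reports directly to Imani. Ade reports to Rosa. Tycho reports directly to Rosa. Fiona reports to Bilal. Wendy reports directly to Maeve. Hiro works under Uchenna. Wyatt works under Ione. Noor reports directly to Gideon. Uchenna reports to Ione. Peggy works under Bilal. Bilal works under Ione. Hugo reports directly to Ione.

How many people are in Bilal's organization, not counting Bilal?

Bilal directly manages Imani, Peggy, Tobias, Fiona. Under Imani: Carmen, Rosa, Ade, Tycho, Theo, Pia, Maeve, Uma, Wendy (9). Under Peggy: Yael (1). Under Tobias: Ravi (1). Fiona has no reports. So Bilal's organization is 4 direct reports plus everyone under them: 10 + 2 + 2 + 1 = 15.

15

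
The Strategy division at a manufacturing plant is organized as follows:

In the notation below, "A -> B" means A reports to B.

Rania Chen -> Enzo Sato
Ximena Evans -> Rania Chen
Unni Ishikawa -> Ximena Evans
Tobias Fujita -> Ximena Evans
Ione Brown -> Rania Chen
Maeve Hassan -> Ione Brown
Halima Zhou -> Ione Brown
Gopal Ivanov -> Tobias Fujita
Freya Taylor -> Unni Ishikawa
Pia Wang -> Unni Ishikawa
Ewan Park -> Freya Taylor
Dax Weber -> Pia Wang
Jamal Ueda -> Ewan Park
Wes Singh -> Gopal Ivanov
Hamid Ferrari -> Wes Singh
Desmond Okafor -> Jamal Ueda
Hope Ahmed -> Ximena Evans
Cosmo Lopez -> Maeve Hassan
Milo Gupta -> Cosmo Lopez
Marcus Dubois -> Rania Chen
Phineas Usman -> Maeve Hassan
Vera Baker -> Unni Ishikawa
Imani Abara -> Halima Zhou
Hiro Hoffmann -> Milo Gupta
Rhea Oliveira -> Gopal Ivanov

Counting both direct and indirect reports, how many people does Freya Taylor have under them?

Freya Taylor directly manages Ewan Park. Under Ewan Park: Jamal Ueda, Desmond Okafor (2). That's 3 in total.

3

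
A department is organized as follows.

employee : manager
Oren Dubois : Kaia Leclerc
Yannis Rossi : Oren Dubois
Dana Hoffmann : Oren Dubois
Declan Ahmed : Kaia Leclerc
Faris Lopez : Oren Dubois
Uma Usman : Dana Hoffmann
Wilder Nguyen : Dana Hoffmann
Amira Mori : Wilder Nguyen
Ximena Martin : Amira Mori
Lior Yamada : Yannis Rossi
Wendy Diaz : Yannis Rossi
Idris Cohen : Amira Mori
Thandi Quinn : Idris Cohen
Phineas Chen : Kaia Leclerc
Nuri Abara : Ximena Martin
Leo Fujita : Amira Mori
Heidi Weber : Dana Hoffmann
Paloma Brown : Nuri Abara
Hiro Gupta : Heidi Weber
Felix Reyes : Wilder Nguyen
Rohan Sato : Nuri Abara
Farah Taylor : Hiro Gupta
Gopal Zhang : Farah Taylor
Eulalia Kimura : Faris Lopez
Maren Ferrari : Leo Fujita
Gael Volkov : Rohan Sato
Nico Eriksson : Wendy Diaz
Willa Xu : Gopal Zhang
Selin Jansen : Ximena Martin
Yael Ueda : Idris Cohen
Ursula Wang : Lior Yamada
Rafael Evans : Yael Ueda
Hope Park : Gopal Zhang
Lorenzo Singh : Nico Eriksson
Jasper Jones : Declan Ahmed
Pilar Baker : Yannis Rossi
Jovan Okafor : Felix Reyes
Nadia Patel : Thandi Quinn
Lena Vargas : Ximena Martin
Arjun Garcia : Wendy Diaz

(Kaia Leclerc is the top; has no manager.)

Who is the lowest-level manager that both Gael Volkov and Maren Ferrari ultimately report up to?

Gael Volkov's chain of managers is Rohan Sato, Nuri Abara, Ximena Martin, Amira Mori, Wilder Nguyen, Dana Hoffmann, Oren Dubois, Kaia Leclerc. Maren Ferrari's chain of managers is Leo Fujita, Amira Mori, Wilder Nguyen, Dana Hoffmann, Oren Dubois, Kaia Leclerc. The first manager that appears in both chains is Amira Mori.

Amira Mori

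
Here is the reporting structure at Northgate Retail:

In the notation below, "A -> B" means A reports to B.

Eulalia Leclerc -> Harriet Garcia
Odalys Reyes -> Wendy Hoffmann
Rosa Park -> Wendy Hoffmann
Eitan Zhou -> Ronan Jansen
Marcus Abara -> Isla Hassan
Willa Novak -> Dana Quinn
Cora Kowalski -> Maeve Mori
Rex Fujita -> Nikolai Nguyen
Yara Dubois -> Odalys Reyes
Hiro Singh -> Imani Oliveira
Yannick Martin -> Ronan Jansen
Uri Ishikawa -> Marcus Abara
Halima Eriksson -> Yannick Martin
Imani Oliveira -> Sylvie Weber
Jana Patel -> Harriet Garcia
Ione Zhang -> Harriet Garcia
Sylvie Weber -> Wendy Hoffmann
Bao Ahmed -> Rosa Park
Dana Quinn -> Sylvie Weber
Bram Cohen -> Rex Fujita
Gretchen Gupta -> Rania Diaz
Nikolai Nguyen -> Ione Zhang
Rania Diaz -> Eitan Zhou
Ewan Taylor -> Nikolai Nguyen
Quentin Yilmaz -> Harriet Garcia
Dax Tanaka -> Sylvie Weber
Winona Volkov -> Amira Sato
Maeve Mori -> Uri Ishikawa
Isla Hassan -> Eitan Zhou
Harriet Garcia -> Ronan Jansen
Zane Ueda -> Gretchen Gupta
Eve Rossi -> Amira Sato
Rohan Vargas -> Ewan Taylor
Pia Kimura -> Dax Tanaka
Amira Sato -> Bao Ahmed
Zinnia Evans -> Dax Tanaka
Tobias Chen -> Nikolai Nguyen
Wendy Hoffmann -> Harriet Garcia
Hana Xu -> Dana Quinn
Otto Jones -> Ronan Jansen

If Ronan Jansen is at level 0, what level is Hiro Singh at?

5

Chain from Hiro Singh up to Ronan Jansen: Hiro Singh → Imani Oliveira → Sylvie Weber → Wendy Hoffmann → Harriet Garcia → Ronan Jansen. That is 5 steps up, so Hiro Singh is 5 levels below Ronan Jansen.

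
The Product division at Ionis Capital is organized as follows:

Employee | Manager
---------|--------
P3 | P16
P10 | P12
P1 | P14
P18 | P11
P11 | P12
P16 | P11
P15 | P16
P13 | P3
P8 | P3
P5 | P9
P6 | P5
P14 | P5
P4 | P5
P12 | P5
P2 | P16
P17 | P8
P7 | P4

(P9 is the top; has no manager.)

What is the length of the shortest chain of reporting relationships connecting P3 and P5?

4

P3 is in P5's organization: the chain from P3 up to P5 is P3 → P16 → P11 → P12 → P5, which is 4 links.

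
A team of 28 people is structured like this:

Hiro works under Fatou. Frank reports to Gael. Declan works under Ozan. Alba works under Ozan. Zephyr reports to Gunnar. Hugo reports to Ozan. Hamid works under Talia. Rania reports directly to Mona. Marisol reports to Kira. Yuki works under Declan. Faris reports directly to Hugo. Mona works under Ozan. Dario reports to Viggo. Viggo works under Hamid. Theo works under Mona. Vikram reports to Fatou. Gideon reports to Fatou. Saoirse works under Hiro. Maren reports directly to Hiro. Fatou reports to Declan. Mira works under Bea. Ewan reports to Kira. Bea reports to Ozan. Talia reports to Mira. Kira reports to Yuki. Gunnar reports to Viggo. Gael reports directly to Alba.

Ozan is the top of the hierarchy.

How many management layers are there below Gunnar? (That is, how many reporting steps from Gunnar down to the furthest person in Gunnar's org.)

1

The longest chain under Gunnar runs Gunnar → Zephyr, which is 1 level below Gunnar.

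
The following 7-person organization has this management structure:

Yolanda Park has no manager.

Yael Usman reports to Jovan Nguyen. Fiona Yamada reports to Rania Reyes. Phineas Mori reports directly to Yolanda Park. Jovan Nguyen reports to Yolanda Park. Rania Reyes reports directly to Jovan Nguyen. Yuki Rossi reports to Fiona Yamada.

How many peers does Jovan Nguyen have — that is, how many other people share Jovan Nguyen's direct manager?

1

Jovan Nguyen reports to Yolanda Park. Yolanda Park's other direct reports are Phineas Mori — 1 peer.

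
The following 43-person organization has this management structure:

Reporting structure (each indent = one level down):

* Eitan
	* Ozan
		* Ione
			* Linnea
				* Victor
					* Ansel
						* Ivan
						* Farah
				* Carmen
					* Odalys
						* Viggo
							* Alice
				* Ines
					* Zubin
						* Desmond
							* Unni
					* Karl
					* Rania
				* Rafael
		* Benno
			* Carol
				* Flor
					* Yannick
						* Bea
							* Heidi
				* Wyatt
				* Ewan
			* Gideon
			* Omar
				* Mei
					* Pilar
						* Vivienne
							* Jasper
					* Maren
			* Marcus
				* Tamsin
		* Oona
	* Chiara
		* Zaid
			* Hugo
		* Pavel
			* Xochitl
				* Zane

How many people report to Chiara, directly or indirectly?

5

Chiara directly manages Zaid, Pavel. Under Zaid: Hugo (1). Under Pavel: Xochitl, Zane (2). So Chiara's organization is 2 direct reports plus everyone under them: 2 + 3 = 5.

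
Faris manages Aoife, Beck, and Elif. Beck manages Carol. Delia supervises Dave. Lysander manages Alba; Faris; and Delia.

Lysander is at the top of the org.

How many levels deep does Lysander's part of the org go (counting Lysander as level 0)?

The longest chain under Lysander runs Lysander → Faris → Beck → Carol, which is 3 levels below Lysander.

3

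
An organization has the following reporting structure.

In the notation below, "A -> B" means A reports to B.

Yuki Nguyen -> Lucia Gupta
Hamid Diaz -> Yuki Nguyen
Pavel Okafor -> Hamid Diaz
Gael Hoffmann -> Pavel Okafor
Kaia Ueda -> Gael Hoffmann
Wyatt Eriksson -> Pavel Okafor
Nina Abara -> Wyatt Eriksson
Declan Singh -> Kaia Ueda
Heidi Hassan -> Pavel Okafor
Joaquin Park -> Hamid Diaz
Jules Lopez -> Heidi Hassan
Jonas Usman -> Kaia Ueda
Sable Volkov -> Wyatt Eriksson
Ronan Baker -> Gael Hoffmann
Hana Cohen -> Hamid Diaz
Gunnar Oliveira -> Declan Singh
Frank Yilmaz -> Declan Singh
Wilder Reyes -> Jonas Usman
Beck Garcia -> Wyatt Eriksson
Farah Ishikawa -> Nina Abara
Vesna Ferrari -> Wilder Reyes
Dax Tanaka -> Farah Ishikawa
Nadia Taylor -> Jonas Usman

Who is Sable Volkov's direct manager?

Sable Volkov reports directly to Wyatt Eriksson.

Wyatt Eriksson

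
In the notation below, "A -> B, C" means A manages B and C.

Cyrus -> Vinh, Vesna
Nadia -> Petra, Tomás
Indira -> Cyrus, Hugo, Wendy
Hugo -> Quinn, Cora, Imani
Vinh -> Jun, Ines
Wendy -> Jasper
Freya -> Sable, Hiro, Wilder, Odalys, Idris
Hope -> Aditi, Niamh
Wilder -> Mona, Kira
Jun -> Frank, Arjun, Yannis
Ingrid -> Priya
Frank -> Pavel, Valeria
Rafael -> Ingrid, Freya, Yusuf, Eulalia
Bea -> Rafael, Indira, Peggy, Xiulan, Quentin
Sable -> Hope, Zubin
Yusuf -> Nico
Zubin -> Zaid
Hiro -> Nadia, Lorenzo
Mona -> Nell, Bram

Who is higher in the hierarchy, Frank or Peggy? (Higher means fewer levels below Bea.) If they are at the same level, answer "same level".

Peggy

Frank is 5 levels below Bea; Peggy is 1. Peggy is higher.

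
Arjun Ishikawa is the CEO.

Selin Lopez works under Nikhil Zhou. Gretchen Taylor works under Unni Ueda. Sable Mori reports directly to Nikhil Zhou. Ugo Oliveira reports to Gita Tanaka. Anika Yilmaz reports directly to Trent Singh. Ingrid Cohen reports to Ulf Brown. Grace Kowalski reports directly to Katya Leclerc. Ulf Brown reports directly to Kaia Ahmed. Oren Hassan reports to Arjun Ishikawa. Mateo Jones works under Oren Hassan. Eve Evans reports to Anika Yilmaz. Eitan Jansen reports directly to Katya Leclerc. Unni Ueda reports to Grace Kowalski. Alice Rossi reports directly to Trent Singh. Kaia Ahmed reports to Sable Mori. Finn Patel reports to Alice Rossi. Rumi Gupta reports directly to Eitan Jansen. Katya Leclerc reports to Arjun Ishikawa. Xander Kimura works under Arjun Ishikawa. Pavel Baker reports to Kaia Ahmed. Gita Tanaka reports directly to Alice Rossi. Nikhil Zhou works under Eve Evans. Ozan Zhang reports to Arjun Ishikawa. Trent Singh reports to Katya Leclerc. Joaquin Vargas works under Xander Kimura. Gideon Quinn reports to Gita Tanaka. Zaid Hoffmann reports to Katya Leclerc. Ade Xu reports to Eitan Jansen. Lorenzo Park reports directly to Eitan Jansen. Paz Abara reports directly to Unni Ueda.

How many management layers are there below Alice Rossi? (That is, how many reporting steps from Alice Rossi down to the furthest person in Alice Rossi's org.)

The longest chain under Alice Rossi runs Alice Rossi → Gita Tanaka → Ugo Oliveira, which is 2 levels below Alice Rossi.

2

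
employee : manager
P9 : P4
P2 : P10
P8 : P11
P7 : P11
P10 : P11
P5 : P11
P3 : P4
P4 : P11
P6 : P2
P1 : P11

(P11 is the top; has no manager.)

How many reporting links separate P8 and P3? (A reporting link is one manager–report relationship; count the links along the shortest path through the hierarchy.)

3

P8 is 1 level below P11, and P3 is 2 levels below P11 (their lowest common manager). The shortest path runs up from P8 to P11 and back down to P3: 1 + 2 = 3 links.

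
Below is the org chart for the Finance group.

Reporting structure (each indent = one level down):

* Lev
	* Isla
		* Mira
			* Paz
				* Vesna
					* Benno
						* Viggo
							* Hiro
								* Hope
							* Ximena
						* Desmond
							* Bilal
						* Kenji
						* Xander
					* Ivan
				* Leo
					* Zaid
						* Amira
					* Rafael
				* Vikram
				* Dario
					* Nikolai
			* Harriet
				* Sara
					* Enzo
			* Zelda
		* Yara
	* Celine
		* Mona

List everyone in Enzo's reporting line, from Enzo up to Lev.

Enzo reports to Sara. Sara reports to Harriet. Harriet reports to Mira. Mira reports to Isla. Isla reports to Lev. Lev is at the top.

Enzo -> Sara -> Harriet -> Mira -> Isla -> Lev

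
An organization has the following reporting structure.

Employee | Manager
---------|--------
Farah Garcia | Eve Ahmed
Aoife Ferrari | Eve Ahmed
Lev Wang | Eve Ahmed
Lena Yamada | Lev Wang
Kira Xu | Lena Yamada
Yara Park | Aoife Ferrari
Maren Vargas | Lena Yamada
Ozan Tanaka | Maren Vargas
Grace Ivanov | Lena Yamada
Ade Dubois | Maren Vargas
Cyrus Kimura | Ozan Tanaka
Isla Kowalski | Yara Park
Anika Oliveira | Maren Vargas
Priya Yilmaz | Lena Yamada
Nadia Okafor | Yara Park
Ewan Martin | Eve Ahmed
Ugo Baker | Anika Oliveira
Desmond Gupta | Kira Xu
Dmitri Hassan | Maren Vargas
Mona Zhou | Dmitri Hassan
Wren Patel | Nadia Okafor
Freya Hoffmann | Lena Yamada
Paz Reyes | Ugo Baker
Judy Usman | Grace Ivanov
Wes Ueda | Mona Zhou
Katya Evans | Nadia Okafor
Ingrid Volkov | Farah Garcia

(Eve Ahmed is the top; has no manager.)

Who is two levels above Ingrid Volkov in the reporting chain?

Ingrid Volkov reports to Farah Garcia, and Farah Garcia reports to Eve Ahmed. So Ingrid Volkov's skip-level manager is Eve Ahmed.

Eve Ahmed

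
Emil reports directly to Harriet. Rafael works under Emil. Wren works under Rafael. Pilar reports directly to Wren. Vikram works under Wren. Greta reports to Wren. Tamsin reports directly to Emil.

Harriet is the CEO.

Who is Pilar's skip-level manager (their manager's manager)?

Rafael

Pilar reports to Wren, and Wren reports to Rafael. So Pilar's skip-level manager is Rafael.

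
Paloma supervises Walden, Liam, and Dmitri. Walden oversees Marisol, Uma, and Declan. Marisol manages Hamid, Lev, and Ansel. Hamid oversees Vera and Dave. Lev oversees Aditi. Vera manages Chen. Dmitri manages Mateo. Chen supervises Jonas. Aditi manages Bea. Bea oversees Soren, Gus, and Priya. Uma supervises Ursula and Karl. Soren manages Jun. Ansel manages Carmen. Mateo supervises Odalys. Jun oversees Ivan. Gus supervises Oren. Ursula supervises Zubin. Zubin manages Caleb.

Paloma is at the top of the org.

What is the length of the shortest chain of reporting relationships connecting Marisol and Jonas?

Jonas is in Marisol's organization: the chain from Jonas up to Marisol is Jonas → Chen → Vera → Hamid → Marisol, which is 4 links.

4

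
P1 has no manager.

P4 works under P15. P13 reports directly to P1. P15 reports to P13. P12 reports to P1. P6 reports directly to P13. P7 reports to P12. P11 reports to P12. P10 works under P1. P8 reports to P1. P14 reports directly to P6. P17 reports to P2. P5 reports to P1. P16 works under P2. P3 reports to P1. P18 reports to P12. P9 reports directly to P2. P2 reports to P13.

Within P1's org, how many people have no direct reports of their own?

The people in P1's organization with no one reporting to them are P8, P5, P18, P11, P7, P14, P4, P17, P16, P9, P3, P10. That is 12.

12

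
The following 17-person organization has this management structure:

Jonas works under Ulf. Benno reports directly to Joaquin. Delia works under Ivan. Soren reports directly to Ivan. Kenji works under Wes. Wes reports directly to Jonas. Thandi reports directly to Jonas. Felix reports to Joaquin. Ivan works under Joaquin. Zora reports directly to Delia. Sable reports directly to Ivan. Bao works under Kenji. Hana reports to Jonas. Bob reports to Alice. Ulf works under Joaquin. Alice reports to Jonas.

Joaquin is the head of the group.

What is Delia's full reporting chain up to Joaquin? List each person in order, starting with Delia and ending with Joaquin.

Delia reports to Ivan. Ivan reports to Joaquin. Joaquin is at the top.

Delia -> Ivan -> Joaquin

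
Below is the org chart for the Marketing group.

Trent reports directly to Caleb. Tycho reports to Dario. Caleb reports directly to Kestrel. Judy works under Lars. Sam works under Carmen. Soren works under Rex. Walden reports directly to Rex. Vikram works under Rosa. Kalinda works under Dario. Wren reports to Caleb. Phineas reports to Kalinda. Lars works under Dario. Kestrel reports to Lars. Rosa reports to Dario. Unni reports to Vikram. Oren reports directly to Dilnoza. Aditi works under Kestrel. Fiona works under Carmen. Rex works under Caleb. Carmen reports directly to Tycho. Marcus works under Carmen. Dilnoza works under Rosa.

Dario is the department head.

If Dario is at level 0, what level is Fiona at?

3

Chain from Fiona up to Dario: Fiona → Carmen → Tycho → Dario. That is 3 steps up, so Fiona is 3 levels below Dario.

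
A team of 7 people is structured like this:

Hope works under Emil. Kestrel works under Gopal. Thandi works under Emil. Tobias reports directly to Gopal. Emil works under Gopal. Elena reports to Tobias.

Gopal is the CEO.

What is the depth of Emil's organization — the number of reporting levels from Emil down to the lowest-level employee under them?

The longest chain under Emil runs Emil → Thandi, which is 1 level below Emil.

1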